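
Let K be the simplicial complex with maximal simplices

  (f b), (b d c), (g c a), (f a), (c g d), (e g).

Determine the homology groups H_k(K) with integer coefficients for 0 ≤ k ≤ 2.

Take the total order a < b < c < d < e < f < g on the vertex set. Then K (dimension 2) consists of the simplices:

  0-simplices (7): a, b, c, d, e, f, g
  1-simplices (10): ac, af, ag, bc, bd, bf, cd, cg, dg, eg
  2-simplices (3): acg, bcd, cdg

giving chain groups C_0 ≅ Z^7, C_1 ≅ Z^10, C_2 ≅ Z^3.

The boundary map ∂_1: C_1 → C_0 maps an edge to its endpoints' difference, ∂[p,q] = q − p. For instance
  ∂dg = g − d.
The 7×10 boundary matrix has rank 6 and Smith normal form diag(1,1,1,1,1,1).

∂_2: C_2 → C_1 acts by ∂[p,q,r] = [q,r] − [p,r] + [p,q]. For instance
  ∂cdg = dg − cg + cd,
  ∂acg = cg − ag + ac.
This gives a 10×3 integer matrix of rank 3; reducing to Smith normal form yields diagonal entries (1,1,1).

Computing H_k = (kernel of ∂_k) / (image of ∂_{k+1}):

  H_0: rank C_0 − rank ∂_1 = 7 − 6 = 1, and the invariant factors of ∂_1 are all 1, so H_0 ≅ Z.
  H_1: rank ker ∂_1 − rank ∂_2 = (10 − 6) − 3 = 1, and the invariant factors of ∂_2 are all 1, so H_1 ≅ Z.
  H_2: rank ker ∂_2 − rank ∂_3 = (3 − 3) − 0 = 0, and there is no ∂_3, so H_2 ≅ 0.

As a check, the Euler characteristic is 7 − 10 + 3 = 0, which agrees with 1 − 1 + 0 = 0.

H_0 = Z,  H_1 = Z,  H_2 = 0.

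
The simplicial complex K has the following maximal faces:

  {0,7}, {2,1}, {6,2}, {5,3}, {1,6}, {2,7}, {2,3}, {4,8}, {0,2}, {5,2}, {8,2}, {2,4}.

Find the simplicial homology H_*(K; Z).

Take the total order 0 < 1 < 2 < 3 < 4 < 5 < 6 < 7 < 8 on the vertex set. Then K (dimension 1) consists of the simplices:

  0-simplices (9): [0], [1], [2], [3], [4], [5], [6], [7], [8]
  1-simplices (12): [0,2], [0,7], [1,2], [1,6], [2,3], [2,4], [2,5], [2,6], [2,7], [2,8], [3,5], [4,8]

so the chain groups are C_0 ≅ Z^9, C_1 ≅ Z^12.

Boundary ∂_1: C_1 → C_0 is given by ∂[p,q] = [q] − [p].
The resulting 9×12 matrix has rank 8, and its Smith normal form has invariant factors (1,1,1,1,1,1,1,1).

From H_k ≅ ker(∂_k) / im(∂_{k+1}) we obtain:

  H_0: rank C_0 − rank ∂_1 = 9 − 8 = 1, and the invariant factors of ∂_1 are all 1, so H_0 = Z.
  H_1: rank ker ∂_1 − rank ∂_2 = (12 − 8) − 0 = 4, and there is no ∂_2, so H_1 = Z^4.

H_0 = Z,  H_1 = Z^4.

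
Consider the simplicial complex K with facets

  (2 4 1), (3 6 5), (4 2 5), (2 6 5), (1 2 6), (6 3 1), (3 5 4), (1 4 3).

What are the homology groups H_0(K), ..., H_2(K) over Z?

H_0 = Z,  H_1 = 0,  H_2 = Z.

Order the vertices as 1 < 2 < 3 < 4 < 5 < 6. Listing each simplex with vertices in this order, K has dimension 2 with simplices:

  0-simplices (6): [1], [2], [3], [4], [5], [6]
  1-simplices (12): [1,2], [1,3], [1,4], [1,6], [2,4], [2,5], [2,6], [3,4], [3,5], [3,6], [4,5], [5,6]
  2-simplices (8): [1,2,4], [1,2,6], [1,3,4], [1,3,6], [2,4,5], [2,5,6], [3,4,5], [3,5,6]

so the chain groups are C_0 ≅ Z^6, C_1 ≅ Z^12, C_2 ≅ Z^8.

The boundary map ∂_1: C_1 → C_0 maps an edge to its endpoints' difference, ∂[p,q] = q − p.
The 6×12 boundary matrix has rank 5 and Smith normal form diag(1,1,1,1,1).

The boundary map ∂_2: C_2 → C_1 acts by ∂[p,q,r] = [q,r] − [p,r] + [p,q]. For instance
  ∂[1,2,6] = [2,6] − [1,6] + [1,2],
  ∂[1,3,6] = [3,6] − [1,6] + [1,3].
The 12×8 boundary matrix has rank 7 and Smith normal form diag(1,1,1,1,1,1,1).

From H_k ≅ ker(∂_k) / im(∂_{k+1}) we obtain:

  H_0: rank C_0 − rank ∂_1 = 6 − 5 = 1, and the invariant factors of ∂_1 are all 1, so H_0 ≅ Z.
  H_1: rank ker ∂_1 − rank ∂_2 = (12 − 5) − 7 = 0, and the invariant factors of ∂_2 are all 1, so H_1 ≅ 0.
  H_2: rank ker ∂_2 − rank ∂_3 = (8 − 7) − 0 = 1, and there is no ∂_3, so H_2 ≅ Z.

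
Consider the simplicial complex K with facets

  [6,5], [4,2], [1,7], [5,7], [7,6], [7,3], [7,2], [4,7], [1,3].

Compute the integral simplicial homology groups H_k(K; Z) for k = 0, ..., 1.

Take the total order 1 < 2 < 3 < 4 < 5 < 6 < 7 on the vertex set. Then K (dimension 1) consists of the simplices:

  0-simplices (7): [1], [2], [3], [4], [5], [6], [7]
  1-simplices (9): [1,3], [1,7], [2,4], [2,7], [3,7], [4,7], [5,6], [5,7], [6,7]

giving chain groups C_0 ≅ Z^7, C_1 ≅ Z^9.

The boundary map ∂_1: C_1 → C_0 sends each edge [p,q] (with p < q) to q − p. For instance
  ∂[4,7] = [7] − [4].
As a 7×9 matrix over Z this has rank 6, with invariant factors (1,1,1,1,1,1).

From H_k ≅ ker(∂_k) / im(∂_{k+1}) we obtain:

  H_0: rank C_0 − rank ∂_1 = 7 − 6 = 1, and the invariant factors of ∂_1 are all 1, so H_0 ≅ Z.
  H_1: rank ker ∂_1 − rank ∂_2 = (9 − 6) − 0 = 3, and there is no ∂_2, so H_1 ≅ Z^3.

As a check, the Euler characteristic is 7 − 9 = -2, which agrees with 1 − 3 = -2.

H_0 ≅ Z,  H_1 ≅ Z^3.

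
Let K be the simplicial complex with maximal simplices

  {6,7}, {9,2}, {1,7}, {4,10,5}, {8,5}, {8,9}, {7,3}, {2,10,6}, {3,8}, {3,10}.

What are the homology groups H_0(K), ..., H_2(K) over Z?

Fix the vertex order 1 < 2 < 3 < 4 < 5 < 6 < 7 < 8 < 9 < 10 and write every simplex with vertices in increasing order. Then dim K = 2 and the simplices of K are:

  0-simplices (10): [1], [2], [3], [4], [5], [6], [7], [8], [9], [10]
  1-simplices (14): [1,7], [2,6], [2,9], [2,10], [3,7], [3,8], [3,10], [4,5], [4,10], [5,8], [5,10], [6,7], [6,10], [8,9]
  2-simplices (2): [2,6,10], [4,5,10]

Hence C_0 ≅ Z^10, C_1 ≅ Z^14, C_2 ≅ Z^2.

∂_1: C_1 → C_0 is given by ∂[p,q] = [q] − [p]. For instance
  ∂[2,9] = [9] − [2].
This gives a 10×14 integer matrix of rank 9; reducing to Smith normal form yields diagonal entries (1,1,1,1,1,1,1,1,1).

Boundary ∂_2: C_2 → C_1 maps a triangle to the signed sum of its edges. For instance
  ∂[2,6,10] = [6,10] − [2,10] + [2,6],
  ∂[4,5,10] = [5,10] − [4,10] + [4,5].
The resulting 14×2 matrix has rank 2, and its Smith normal form has invariant factors (1,1).

Now H_k = ker ∂_k / im ∂_{k+1}, so:

  H_0: rank C_0 − rank ∂_1 = 10 − 9 = 1, and the invariant factors of ∂_1 are all 1, so H_0 = Z.
  H_1: rank ker ∂_1 − rank ∂_2 = (14 − 9) − 2 = 3, and the invariant factors of ∂_2 are all 1, so H_1 = Z^3.
  H_2: rank ker ∂_2 − rank ∂_3 = (2 − 2) − 0 = 0, and there is no ∂_3, so H_2 = 0.

H_0 ≅ Z,  H_1 ≅ Z^3,  H_2 = 0.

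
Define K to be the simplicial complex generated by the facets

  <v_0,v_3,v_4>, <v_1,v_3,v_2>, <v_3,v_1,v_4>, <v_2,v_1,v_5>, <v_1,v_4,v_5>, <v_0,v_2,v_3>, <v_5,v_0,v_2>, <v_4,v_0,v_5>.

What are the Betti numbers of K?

Fix the vertex order v_0 < v_1 < v_2 < v_3 < v_4 < v_5 and write every simplex with vertices in increasing order. Then dim K = 2 and the simplices of K are:

  0-simplices (6): [v_0], [v_1], [v_2], [v_3], [v_4], [v_5]
  1-simplices (12): [v_0,v_2], [v_0,v_3], [v_0,v_4], [v_0,v_5], [v_1,v_2], [v_1,v_3], [v_1,v_4], [v_1,v_5], [v_2,v_3], [v_2,v_5], [v_3,v_4], [v_4,v_5]
  2-simplices (8): [v_0,v_2,v_3], [v_0,v_2,v_5], [v_0,v_3,v_4], [v_0,v_4,v_5], [v_1,v_2,v_3], [v_1,v_2,v_5], [v_1,v_3,v_4], [v_1,v_4,v_5]

giving chain groups C_0 ≅ Z^6, C_1 ≅ Z^12, C_2 ≅ Z^8.

The boundary map ∂_1: C_1 → C_0 maps an edge to its endpoints' difference, ∂[p,q] = q − p.
This gives a 6×12 integer matrix of rank 5; reducing to Smith normal form yields diagonal entries (1,1,1,1,1).

The boundary map ∂_2: C_2 → C_1 maps a triangle to the signed sum of its edges. For instance
  ∂[v_1,v_3,v_4] = [v_3,v_4] − [v_1,v_4] + [v_1,v_3],
  ∂[v_0,v_4,v_5] = [v_4,v_5] − [v_0,v_5] + [v_0,v_4].
The resulting 12×8 matrix has rank 7, and its Smith normal form has invariant factors (1,1,1,1,1,1,1).

Reading off H_k = ker ∂_k / im ∂_{k+1}:

  H_0: rank C_0 − rank ∂_1 = 6 − 5 = 1, and the invariant factors of ∂_1 are all 1, so H_0 ≅ Z.
  H_1: rank ker ∂_1 − rank ∂_2 = (12 − 5) − 7 = 0, and the invariant factors of ∂_2 are all 1, so H_1 ≅ 0.
  H_2: rank ker ∂_2 − rank ∂_3 = (8 − 7) − 0 = 1, and there is no ∂_3, so H_2 ≅ Z.

(K is a triangulation of the 2-sphere S^2.)

Hence the Betti numbers are b_0 = 1, b_1 = 0, b_2 = 1.

b_0 = 1, b_1 = 0, b_2 = 1.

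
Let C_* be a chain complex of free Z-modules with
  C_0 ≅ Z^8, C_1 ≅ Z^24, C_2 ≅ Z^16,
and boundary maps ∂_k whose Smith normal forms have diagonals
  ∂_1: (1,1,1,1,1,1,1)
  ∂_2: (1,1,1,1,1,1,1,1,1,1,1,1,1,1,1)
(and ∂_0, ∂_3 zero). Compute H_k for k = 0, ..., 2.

H_0: b_0 = 8 − 0 − 7 = 1; torsion from ∂_1 factors > 1: none. So H_0 = Z.
H_1: b_1 = 24 − 7 − 15 = 2; torsion from ∂_2 factors > 1: none. So H_1 = Z^2.
H_2: b_2 = 16 − 15 − 0 = 1; torsion from ∂_3 factors > 1: none. So H_2 = Z.

H_0 = Z,  H_1 = Z^2,  H_2 = Z.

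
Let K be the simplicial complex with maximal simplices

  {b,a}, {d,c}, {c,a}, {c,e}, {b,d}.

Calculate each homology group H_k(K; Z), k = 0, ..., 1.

H_0 = Z,  H_1 = Z.

Take the total order a < b < c < d < e on the vertex set. Then K (dimension 1) consists of the simplices:

  0-simplices (5): a, b, c, d, e
  1-simplices (5): ab, ac, bd, cd, ce

Hence C_0 ≅ Z^5, C_1 ≅ Z^5.

∂_1: C_1 → C_0 sends each edge [p,q] (with p < q) to q − p.
The resulting 5×5 matrix has rank 4, and its Smith normal form has invariant factors (1,1,1,1).

Now H_k = ker ∂_k / im ∂_{k+1}, so:

  H_0: rank C_0 − rank ∂_1 = 5 − 4 = 1, and the invariant factors of ∂_1 are all 1, so H_0 = Z.
  H_1: rank ker ∂_1 − rank ∂_2 = (5 − 4) − 0 = 1, and there is no ∂_2, so H_1 = Z.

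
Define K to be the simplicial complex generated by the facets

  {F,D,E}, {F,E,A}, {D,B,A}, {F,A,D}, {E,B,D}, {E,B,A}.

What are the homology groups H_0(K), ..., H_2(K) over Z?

Take the total order A < B < D < E < F on the vertex set. Then K (dimension 2) consists of the simplices:

  0-simplices (5): A, B, D, E, F
  1-simplices (9): AB, AD, AE, AF, BD, BE, DE, DF, EF
  2-simplices (6): ABD, ABE, ADF, AEF, BDE, DEF

giving chain groups C_0 ≅ Z^5, C_1 ≅ Z^9, C_2 ≅ Z^6.

The boundary map ∂_1: C_1 → C_0 is given by ∂[p,q] = [q] − [p].
The 5×9 boundary matrix has rank 4 and Smith normal form diag(1,1,1,1).

The boundary map ∂_2: C_2 → C_1 sends each 2-simplex [p,q,r] to [q,r] − [p,r] + [p,q]. For instance
  ∂ABD = BD − AD + AB,
  ∂AEF = EF − AF + AE.
The resulting 9×6 matrix has rank 5, and its Smith normal form has invariant factors (1,1,1,1,1).

Now H_k = ker ∂_k / im ∂_{k+1}, so:

  H_0: rank C_0 − rank ∂_1 = 5 − 4 = 1, and the invariant factors of ∂_1 are all 1, so H_0 ≅ Z.
  H_1: rank ker ∂_1 − rank ∂_2 = (9 − 4) − 5 = 0, and the invariant factors of ∂_2 are all 1, so H_1 ≅ 0.
  H_2: rank ker ∂_2 − rank ∂_3 = (6 − 5) − 0 = 1, and there is no ∂_3, so H_2 ≅ Z.

As a check, the Euler characteristic is 5 − 9 + 6 = 2, which agrees with 1 − 0 + 1 = 2.

H_0 ≅ Z,  H_1 = 0,  H_2 ≅ Z.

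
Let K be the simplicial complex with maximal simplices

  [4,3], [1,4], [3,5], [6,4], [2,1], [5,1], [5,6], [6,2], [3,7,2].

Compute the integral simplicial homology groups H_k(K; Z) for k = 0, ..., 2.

H_0 = Z,  H_1 = Z^4,  H_2 = 0.

K has 7 vertices, 11 edges, 1 triangle.
rank ∂_0 = 0, rank ∂_1 = 6 ⇒ b_0 = 7 − 0 − 6 = 1; all invariant factors of ∂_1 are 1 so no torsion. So H_0 ≅ Z.
rank ∂_1 = 6, rank ∂_2 = 1 ⇒ b_1 = 11 − 6 − 1 = 4; all invariant factors of ∂_2 are 1 so no torsion. So H_1 ≅ Z^4.
rank ∂_2 = 1, rank ∂_3 = 0 ⇒ b_2 = 1 − 1 − 0 = 0. So H_2 ≅ 0.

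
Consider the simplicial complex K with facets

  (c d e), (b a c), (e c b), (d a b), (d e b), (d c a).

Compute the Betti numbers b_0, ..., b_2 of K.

Take the total order a < b < c < d < e on the vertex set. Then K (dimension 2) consists of the simplices:

  0-simplices (5): a, b, c, d, e
  1-simplices (9): ab, ac, ad, bc, bd, be, cd, ce, de
  2-simplices (6): abc, abd, acd, bce, bde, cde

so the chain groups are C_0 ≅ Z^5, C_1 ≅ Z^9, C_2 ≅ Z^6.

The boundary map ∂_1: C_1 → C_0 is given by ∂[p,q] = [q] − [p].
As a 5×9 matrix over Z this has rank 4, with invariant factors (1,1,1,1).

∂_2: C_2 → C_1 maps a triangle to the signed sum of its edges. For instance
  ∂bde = de − be + bd,
  ∂bce = ce − be + bc.
The 9×6 boundary matrix has rank 5 and Smith normal form diag(1,1,1,1,1).

Now H_k = ker ∂_k / im ∂_{k+1}, so:

  H_0: rank C_0 − rank ∂_1 = 5 − 4 = 1, and the invariant factors of ∂_1 are all 1, so H_0 = Z.
  H_1: rank ker ∂_1 − rank ∂_2 = (9 − 4) − 5 = 0, and the invariant factors of ∂_2 are all 1, so H_1 = 0.
  H_2: rank ker ∂_2 − rank ∂_3 = (6 − 5) − 0 = 1, and there is no ∂_3, so H_2 = Z.

As a check, the Euler characteristic is 5 − 9 + 6 = 2, which agrees with 1 − 0 + 1 = 2.

Hence the Betti numbers are b_0 = 1, b_1 = 0, b_2 = 1.

b_0 = 1, b_1 = 0, b_2 = 1.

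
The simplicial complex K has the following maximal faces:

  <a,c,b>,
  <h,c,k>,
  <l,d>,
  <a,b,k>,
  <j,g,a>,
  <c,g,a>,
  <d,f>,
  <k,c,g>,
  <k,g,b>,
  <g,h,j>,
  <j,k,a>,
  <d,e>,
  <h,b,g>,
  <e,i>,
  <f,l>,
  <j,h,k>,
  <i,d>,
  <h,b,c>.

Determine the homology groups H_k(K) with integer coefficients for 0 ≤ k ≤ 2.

H_0 ≅ Z^2,  H_1 ≅ Z^2 ⊕ Z/2,  H_2 = 0.

We work with the vertex ordering a < b < c < d < e < f < g < h < i < j < k < l. The simplices of K, each written with vertices in increasing order, are:

  0-simplices (12): a, b, c, d, e, f, g, h, i, j, k, l
  1-simplices (24): ab, ac, ag, aj, ak, bc, bg, bh, bk, cg, ch, ck, de, df, di, dl, ei, fl, gh, gj, gk, hj, hk, jk
  2-simplices (12): abc, abk, acg, agj, ajk, bch, bgh, bgk, cgk, chk, ghj, hjk

giving chain groups C_0 ≅ Z^12, C_1 ≅ Z^24, C_2 ≅ Z^12.

∂_1: C_1 → C_0 maps an edge to its endpoints' difference, ∂[p,q] = q − p. For instance
  ∂fl = l − f.
The 12×24 boundary matrix has rank 10 and Smith normal form diag(1,1,1,1,1,1,1,1,1,1).

Boundary ∂_2: C_2 → C_1 sends each 2-simplex [p,q,r] to [q,r] − [p,r] + [p,q]. For instance
  ∂ajk = jk − ak + aj,
  ∂hjk = jk − hk + hj.
The 24×12 boundary matrix has rank 12 and Smith normal form diag(1,1,1,1,1,1,1,1,1,1,1,2).

From H_k ≅ ker(∂_k) / im(∂_{k+1}) we obtain:

  H_0: rank C_0 − rank ∂_1 = 12 − 10 = 2, and the invariant factors of ∂_1 are all 1, so H_0 ≅ Z^2.
  H_1: rank ker ∂_1 − rank ∂_2 = (24 − 10) − 12 = 2, and ∂_2 has invariant factor 2 > 1, so H_1 ≅ Z^2 ⊕ Z/2.
  H_2: rank ker ∂_2 − rank ∂_3 = (12 − 12) − 0 = 0, and there is no ∂_3, so H_2 ≅ 0.

As a check, the Euler characteristic is 12 − 24 + 12 = 0, which agrees with 2 − 2 + 0 = 0.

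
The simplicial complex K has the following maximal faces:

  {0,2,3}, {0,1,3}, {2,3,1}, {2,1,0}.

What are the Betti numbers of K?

b_0 = 1, b_1 = 0, b_2 = 1.

Fix the vertex order 0 < 1 < 2 < 3 and write every simplex with vertices in increasing order. Then dim K = 2 and the simplices of K are:

  0-simplices (4): [0], [1], [2], [3]
  1-simplices (6): [0,1], [0,2], [0,3], [1,2], [1,3], [2,3]
  2-simplices (4): [0,1,2], [0,1,3], [0,2,3], [1,2,3]

so the chain groups are C_0 ≅ Z^4, C_1 ≅ Z^6, C_2 ≅ Z^4.

Boundary ∂_1: C_1 → C_0 sends each edge [p,q] (with p < q) to q − p. For instance
  ∂[0,2] = [2] − [0].
As a 4×6 matrix over Z this has rank 3, with invariant factors (1,1,1).

The boundary map ∂_2: C_2 → C_1 sends each 2-simplex [p,q,r] to [q,r] − [p,r] + [p,q]. For instance
  ∂[0,1,3] = [1,3] − [0,3] + [0,1],
  ∂[1,2,3] = [2,3] − [1,3] + [1,2].
As a 6×4 matrix over Z this has rank 3, with invariant factors (1,1,1).

Now H_k = ker ∂_k / im ∂_{k+1}, so:

  H_0: rank C_0 − rank ∂_1 = 4 − 3 = 1, and the invariant factors of ∂_1 are all 1, so H_0 = Z.
  H_1: rank ker ∂_1 − rank ∂_2 = (6 − 3) − 3 = 0, and the invariant factors of ∂_2 are all 1, so H_1 = 0.
  H_2: rank ker ∂_2 − rank ∂_3 = (4 − 3) − 0 = 1, and there is no ∂_3, so H_2 = Z.

(K is a triangulation of the 2-sphere S^2.)

Hence the Betti numbers are b_0 = 1, b_1 = 0, b_2 = 1.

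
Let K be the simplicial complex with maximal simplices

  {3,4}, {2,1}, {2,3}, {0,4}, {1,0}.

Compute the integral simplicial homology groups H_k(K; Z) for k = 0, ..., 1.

Take the total order 0 < 1 < 2 < 3 < 4 on the vertex set. Then K (dimension 1) consists of the simplices:

  0-simplices (5): [0], [1], [2], [3], [4]
  1-simplices (5): [0,1], [0,4], [1,2], [2,3], [3,4]

Hence C_0 ≅ Z^5, C_1 ≅ Z^5.

The boundary map ∂_1: C_1 → C_0 sends each edge [p,q] (with p < q) to q − p.
As a 5×5 matrix over Z this has rank 4, with invariant factors (1,1,1,1).

Computing H_k = (kernel of ∂_k) / (image of ∂_{k+1}):

  H_0: rank C_0 − rank ∂_1 = 5 − 4 = 1, and the invariant factors of ∂_1 are all 1, so H_0 ≅ Z.
  H_1: rank ker ∂_1 − rank ∂_2 = (5 − 4) − 0 = 1, and there is no ∂_2, so H_1 ≅ Z.

As a check, the Euler characteristic is 5 − 5 = 0, which agrees with 1 − 1 = 0.
(K is a triangulation of the circle S^1.)

H_0 = Z,  H_1 = Z.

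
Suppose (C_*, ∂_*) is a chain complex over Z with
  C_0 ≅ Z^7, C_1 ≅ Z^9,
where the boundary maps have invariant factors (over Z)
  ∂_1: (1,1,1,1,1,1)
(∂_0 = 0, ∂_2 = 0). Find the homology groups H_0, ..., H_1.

H_0 = Z,  H_1 = Z^3.

H_0: b_0 = 7 − 0 − 6 = 1; torsion from ∂_1 factors > 1: none. So H_0 = Z.
H_1: b_1 = 9 − 6 − 0 = 3; torsion from ∂_2 factors > 1: none. So H_1 = Z^3.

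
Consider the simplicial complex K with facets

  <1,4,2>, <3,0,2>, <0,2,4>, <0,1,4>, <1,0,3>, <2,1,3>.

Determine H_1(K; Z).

H_1 = 0.

K has 5 vertices, 9 edges, 6 triangles.
rank ∂_1 = 4, rank ∂_2 = 5 ⇒ b_1 = 9 − 4 − 5 = 0; all invariant factors of ∂_2 are 1 so no torsion. So H_1 ≅ 0.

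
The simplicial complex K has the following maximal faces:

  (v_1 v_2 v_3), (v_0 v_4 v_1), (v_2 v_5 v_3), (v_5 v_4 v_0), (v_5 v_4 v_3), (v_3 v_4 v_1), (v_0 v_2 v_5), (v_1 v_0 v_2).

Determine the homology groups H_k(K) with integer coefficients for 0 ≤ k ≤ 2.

K has 6 vertices, 12 edges, 8 triangles.
rank ∂_0 = 0, rank ∂_1 = 5 ⇒ b_0 = 6 − 0 − 5 = 1; all invariant factors of ∂_1 are 1 so no torsion. So H_0 ≅ Z.
rank ∂_1 = 5, rank ∂_2 = 7 ⇒ b_1 = 12 − 5 − 7 = 0; all invariant factors of ∂_2 are 1 so no torsion. So H_1 ≅ 0.
rank ∂_2 = 7, rank ∂_3 = 0 ⇒ b_2 = 8 − 7 − 0 = 1. So H_2 ≅ Z.

H_0 ≅ Z,  H_1 = 0,  H_2 ≅ Z.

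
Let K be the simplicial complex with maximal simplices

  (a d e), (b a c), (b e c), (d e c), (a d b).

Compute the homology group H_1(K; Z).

H_1 = Z.

Fix the vertex order a < b < c < d < e and write every simplex with vertices in increasing order. Then dim K = 2 and the simplices of K are:

  0-simplices (5): a, b, c, d, e
  1-simplices (10): ab, ac, ad, ae, bc, bd, be, cd, ce, de
  2-simplices (5): abc, abd, ade, bce, cde

Hence C_0 ≅ Z^5, C_1 ≅ Z^10, C_2 ≅ Z^5.

∂_1: C_1 → C_0 sends each edge [p,q] (with p < q) to q − p. For instance
  ∂be = e − b.
The resulting 5×10 matrix has rank 4, and its Smith normal form has invariant factors (1,1,1,1).

The boundary map ∂_2: C_2 → C_1 acts by ∂[p,q,r] = [q,r] − [p,r] + [p,q]. For instance
  ∂ade = de − ae + ad,
  ∂abc = bc − ac + ab.
The 10×5 boundary matrix has rank 5 and Smith normal form diag(1,1,1,1,1).

From H_k ≅ ker(∂_k) / im(∂_{k+1}) we obtain:

  H_1: rank ker ∂_1 − rank ∂_2 = (10 − 4) − 5 = 1, and the invariant factors of ∂_2 are all 1, so H_1 ≅ Z.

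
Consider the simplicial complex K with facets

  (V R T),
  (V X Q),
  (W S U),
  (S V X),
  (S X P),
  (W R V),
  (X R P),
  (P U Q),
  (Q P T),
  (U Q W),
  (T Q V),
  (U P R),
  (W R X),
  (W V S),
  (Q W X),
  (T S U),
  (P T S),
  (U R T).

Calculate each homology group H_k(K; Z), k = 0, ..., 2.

H_0 ≅ Z,  H_1 ≅ Z × Z/2,  H_2 = 0.

Order the vertices as P < Q < R < S < T < U < V < W < X. Listing each simplex with vertices in this order, K has dimension 2 with simplices:

  0-simplices (9): P, Q, R, S, T, U, V, W, X
  1-simplices (27): PQ, PR, PS, PT, PU, PX, QT, QU, QV, QW, QX, RT, RU, RV, RW, RX, ST, SU, SV, SW, SX, TU, TV, UW, VW, VX, WX
  2-simplices (18): PQT, PQU, PRU, PRX, PST, PSX, QTV, QUW, QVX, QWX, RTU, RTV, RVW, RWX, STU, SUW, SVW, SVX

giving chain groups C_0 ≅ Z^9, C_1 ≅ Z^27, C_2 ≅ Z^18.

∂_1: C_1 → C_0 sends each edge [p,q] (with p < q) to q − p.
The 9×27 boundary matrix has rank 8 and Smith normal form diag(1,1,1,1,1,1,1,1).

The boundary map ∂_2: C_2 → C_1 maps a triangle to the signed sum of its edges. For instance
  ∂SUW = UW − SW + SU,
  ∂PST = ST − PT + PS.
This gives a 27×18 integer matrix of rank 18; reducing to Smith normal form yields diagonal entries (1,1,1,1,1,1,1,1,1,1,1,1,1,1,1,1,1,2).

Computing H_k = (kernel of ∂_k) / (image of ∂_{k+1}):

  H_0: rank C_0 − rank ∂_1 = 9 − 8 = 1, and the invariant factors of ∂_1 are all 1, so H_0 = Z.
  H_1: rank ker ∂_1 − rank ∂_2 = (27 − 8) − 18 = 1, and ∂_2 has invariant factor 2 > 1, so H_1 = Z × Z/2.
  H_2: rank ker ∂_2 − rank ∂_3 = (18 − 18) − 0 = 0, and there is no ∂_3, so H_2 = 0.

(K is a triangulation of the Klein bottle.)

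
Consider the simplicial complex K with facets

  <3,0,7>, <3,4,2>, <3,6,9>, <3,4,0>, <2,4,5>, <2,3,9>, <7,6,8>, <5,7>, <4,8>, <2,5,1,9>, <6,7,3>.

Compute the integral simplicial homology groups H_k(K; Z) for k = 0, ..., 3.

Take the total order 0 < 1 < 2 < 3 < 4 < 5 < 6 < 7 < 8 < 9 on the vertex set. Then K (dimension 3) consists of the simplices:

  0-simplices (10): [0], [1], [2], [3], [4], [5], [6], [7], [8], [9]
  1-simplices (22): [0,3], [0,4], [0,7], [1,2], [1,5], [1,9], [2,3], [2,4], [2,5], [2,9], [3,4], [3,6], [3,7], [3,9], [4,5], [4,8], [5,7], [5,9], [6,7], [6,8], [6,9], [7,8]
  2-simplices (12): [0,3,4], [0,3,7], [1,2,5], [1,2,9], [1,5,9], [2,3,4], [2,3,9], [2,4,5], [2,5,9], [3,6,7], [3,6,9], [6,7,8]
  3-simplices (1): [1,2,5,9]

Hence C_0 ≅ Z^10, C_1 ≅ Z^22, C_2 ≅ Z^12, C_3 ≅ Z^1.

∂_1: C_1 → C_0 maps an edge to its endpoints' difference, ∂[p,q] = q − p.
The 10×22 boundary matrix has rank 9 and Smith normal form diag(1,1,1,1,1,1,1,1,1).

The boundary map ∂_2: C_2 → C_1 maps a triangle to the signed sum of its edges. For instance
  ∂[0,3,4] = [3,4] − [0,4] + [0,3],
  ∂[2,3,9] = [3,9] − [2,9] + [2,3].
This gives a 22×12 integer matrix of rank 11; reducing to Smith normal form yields diagonal entries (1,1,1,1,1,1,1,1,1,1,1).

Boundary ∂_3: C_3 → C_2 sends each 3-simplex σ to the alternating sum Σ_i (−1)^i (σ with its i-th vertex removed). For instance
  ∂[1,2,5,9] = [2,5,9] − [1,5,9] + [1,2,9] − [1,2,5].
As a 12×1 matrix over Z this has rank 1, with invariant factors (1).

Reading off H_k = ker ∂_k / im ∂_{k+1}:

  H_0: rank C_0 − rank ∂_1 = 10 − 9 = 1, and the invariant factors of ∂_1 are all 1, so H_0 = Z.
  H_1: rank ker ∂_1 − rank ∂_2 = (22 − 9) − 11 = 2, and the invariant factors of ∂_2 are all 1, so H_1 = Z^2.
  H_2: rank ker ∂_2 − rank ∂_3 = (12 − 11) − 1 = 0, and the invariant factors of ∂_3 are all 1, so H_2 = 0.
  H_3: rank ker ∂_3 − rank ∂_4 = (1 − 1) − 0 = 0, and there is no ∂_4, so H_3 = 0.

H_0 ≅ Z,  H_1 ≅ Z^2,  H_2 = 0,  H_3 = 0.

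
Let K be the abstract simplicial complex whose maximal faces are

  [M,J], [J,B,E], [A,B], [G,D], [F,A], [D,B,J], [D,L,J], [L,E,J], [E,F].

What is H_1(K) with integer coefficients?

H_1 ≅ Z.

We work with the vertex ordering A < B < D < E < F < G < J < L < M. The simplices of K, each written with vertices in increasing order, are:

  0-simplices (9): A, B, D, E, F, G, J, L, M
  1-simplices (13): AB, AF, BD, BE, BJ, DG, DJ, DL, EF, EJ, EL, JL, JM
  2-simplices (4): BDJ, BEJ, DJL, EJL

so the chain groups are C_0 ≅ Z^9, C_1 ≅ Z^13, C_2 ≅ Z^4.

Boundary ∂_1: C_1 → C_0 maps an edge to its endpoints' difference, ∂[p,q] = q − p. For instance
  ∂BE = E − B.
The resulting 9×13 matrix has rank 8, and its Smith normal form has invariant factors (1,1,1,1,1,1,1,1).

Boundary ∂_2: C_2 → C_1 acts by ∂[p,q,r] = [q,r] − [p,r] + [p,q]. For instance
  ∂BDJ = DJ − BJ + BD,
  ∂DJL = JL − DL + DJ.
This gives a 13×4 integer matrix of rank 4; reducing to Smith normal form yields diagonal entries (1,1,1,1).

From H_k ≅ ker(∂_k) / im(∂_{k+1}) we obtain:

  H_1: rank ker ∂_1 − rank ∂_2 = (13 − 8) − 4 = 1, and the invariant factors of ∂_2 are all 1, so H_1 ≅ Z.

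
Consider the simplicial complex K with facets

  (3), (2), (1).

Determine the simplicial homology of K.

H_0 = Z^3.

Order the vertices as 1 < 2 < 3. Listing each simplex with vertices in this order, K has dimension 0 with simplices:

  0-simplices (3): [1], [2], [3]

Hence C_0 ≅ Z^3.

From H_k ≅ ker(∂_k) / im(∂_{k+1}) we obtain:

  H_0: rank C_0 − rank ∂_1 = 3 − 0 = 3, and there is no ∂_1, so H_0 ≅ Z^3.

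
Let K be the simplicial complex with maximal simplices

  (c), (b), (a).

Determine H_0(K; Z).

Order the vertices as a < b < c. Listing each simplex with vertices in this order, K has dimension 0 with simplices:

  0-simplices (3): a, b, c

Hence C_0 ≅ Z^3.

Reading off H_k = ker ∂_k / im ∂_{k+1}:

  H_0: rank C_0 − rank ∂_1 = 3 − 0 = 3, and there is no ∂_1, so H_0 = Z^3.

(K is a triangulation of a set of 3 points.)

H_0 ≅ Z^3.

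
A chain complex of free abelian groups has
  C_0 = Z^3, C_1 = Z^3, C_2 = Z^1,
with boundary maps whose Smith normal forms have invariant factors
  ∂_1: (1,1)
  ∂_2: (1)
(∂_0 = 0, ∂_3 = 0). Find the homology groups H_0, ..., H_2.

H_0 = Z,  H_1 = 0,  H_2 = 0.

H_0: b_0 = 3 − 0 − 2 = 1; torsion from ∂_1 factors > 1: none. So H_0 = Z.
H_1: b_1 = 3 − 2 − 1 = 0; torsion from ∂_2 factors > 1: none. So H_1 = 0.
H_2: b_2 = 1 − 1 − 0 = 0; torsion from ∂_3 factors > 1: none. So H_2 = 0.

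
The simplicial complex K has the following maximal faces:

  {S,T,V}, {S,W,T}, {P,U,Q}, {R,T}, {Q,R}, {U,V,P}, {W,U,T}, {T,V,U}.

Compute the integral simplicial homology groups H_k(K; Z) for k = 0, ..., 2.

H_0 ≅ Z,  H_1 ≅ Z,  H_2 = 0.

Fix the vertex order P < Q < R < S < T < U < V < W and write every simplex with vertices in increasing order. Then dim K = 2 and the simplices of K are:

  0-simplices (8): P, Q, R, S, T, U, V, W
  1-simplices (14): PQ, PU, PV, QR, QU, RT, ST, SV, SW, TU, TV, TW, UV, UW
  2-simplices (6): PQU, PUV, STV, STW, TUV, TUW

Hence C_0 ≅ Z^8, C_1 ≅ Z^14, C_2 ≅ Z^6.

The boundary map ∂_1: C_1 → C_0 maps an edge to its endpoints' difference, ∂[p,q] = q − p.
The resulting 8×14 matrix has rank 7, and its Smith normal form has invariant factors (1,1,1,1,1,1,1).

The boundary map ∂_2: C_2 → C_1 maps a triangle to the signed sum of its edges. For instance
  ∂PQU = QU − PU + PQ,
  ∂STW = TW − SW + ST.
As a 14×6 matrix over Z this has rank 6, with invariant factors (1,1,1,1,1,1).

Now H_k = ker ∂_k / im ∂_{k+1}, so:

  H_0: rank C_0 − rank ∂_1 = 8 − 7 = 1, and the invariant factors of ∂_1 are all 1, so H_0 = Z.
  H_1: rank ker ∂_1 − rank ∂_2 = (14 − 7) − 6 = 1, and the invariant factors of ∂_2 are all 1, so H_1 = Z.
  H_2: rank ker ∂_2 − rank ∂_3 = (6 − 6) − 0 = 0, and there is no ∂_3, so H_2 = 0.

As a check, the Euler characteristic is 8 − 14 + 6 = 0, which agrees with 1 − 1 + 0 = 0.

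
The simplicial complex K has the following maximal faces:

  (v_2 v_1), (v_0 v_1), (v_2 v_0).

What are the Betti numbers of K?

b_0 = 1, b_1 = 1.

Take the total order v_0 < v_1 < v_2 on the vertex set. Then K (dimension 1) consists of the simplices:

  0-simplices (3): [v_0], [v_1], [v_2]
  1-simplices (3): [v_0,v_1], [v_0,v_2], [v_1,v_2]

Hence C_0 ≅ Z^3, C_1 ≅ Z^3.

Boundary ∂_1: C_1 → C_0 maps an edge to its endpoints' difference, ∂[p,q] = q − p. For instance
  ∂[v_0,v_1] = [v_1] − [v_0].
The 3×3 boundary matrix has rank 2 and Smith normal form diag(1,1).

Computing H_k = (kernel of ∂_k) / (image of ∂_{k+1}):

  H_0: rank C_0 − rank ∂_1 = 3 − 2 = 1, and the invariant factors of ∂_1 are all 1, so H_0 = Z.
  H_1: rank ker ∂_1 − rank ∂_2 = (3 − 2) − 0 = 1, and there is no ∂_2, so H_1 = Z.

(K is a triangulation of the circle S^1.)

Hence the Betti numbers are b_0 = 1, b_1 = 1.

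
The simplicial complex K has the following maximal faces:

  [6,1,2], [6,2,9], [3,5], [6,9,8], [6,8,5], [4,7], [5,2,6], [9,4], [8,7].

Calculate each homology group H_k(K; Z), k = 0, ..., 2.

H_0 ≅ Z,  H_1 ≅ Z,  H_2 = 0.

We work with the vertex ordering 1 < 2 < 3 < 4 < 5 < 6 < 7 < 8 < 9. The simplices of K, each written with vertices in increasing order, are:

  0-simplices (9): [1], [2], [3], [4], [5], [6], [7], [8], [9]
  1-simplices (14): [1,2], [1,6], [2,5], [2,6], [2,9], [3,5], [4,7], [4,9], [5,6], [5,8], [6,8], [6,9], [7,8], [8,9]
  2-simplices (5): [1,2,6], [2,5,6], [2,6,9], [5,6,8], [6,8,9]

so the chain groups are C_0 ≅ Z^9, C_1 ≅ Z^14, C_2 ≅ Z^5.

∂_1: C_1 → C_0 sends each edge [p,q] (with p < q) to q − p. For instance
  ∂[4,9] = [9] − [4].
As a 9×14 matrix over Z this has rank 8, with invariant factors (1,1,1,1,1,1,1,1).

∂_2: C_2 → C_1 sends each 2-simplex [p,q,r] to [q,r] − [p,r] + [p,q]. For instance
  ∂[5,6,8] = [6,8] − [5,8] + [5,6],
  ∂[6,8,9] = [8,9] − [6,9] + [6,8].
This gives a 14×5 integer matrix of rank 5; reducing to Smith normal form yields diagonal entries (1,1,1,1,1).

Reading off H_k = ker ∂_k / im ∂_{k+1}:

  H_0: rank C_0 − rank ∂_1 = 9 − 8 = 1, and the invariant factors of ∂_1 are all 1, so H_0 = Z.
  H_1: rank ker ∂_1 − rank ∂_2 = (14 − 8) − 5 = 1, and the invariant factors of ∂_2 are all 1, so H_1 = Z.
  H_2: rank ker ∂_2 − rank ∂_3 = (5 − 5) − 0 = 0, and there is no ∂_3, so H_2 = 0.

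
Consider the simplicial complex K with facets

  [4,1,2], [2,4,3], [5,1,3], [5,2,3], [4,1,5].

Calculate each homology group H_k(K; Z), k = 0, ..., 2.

Order the vertices as 1 < 2 < 3 < 4 < 5. Listing each simplex with vertices in this order, K has dimension 2 with simplices:

  0-simplices (5): [1], [2], [3], [4], [5]
  1-simplices (10): [1,2], [1,3], [1,4], [1,5], [2,3], [2,4], [2,5], [3,4], [3,5], [4,5]
  2-simplices (5): [1,2,4], [1,3,5], [1,4,5], [2,3,4], [2,3,5]

Hence C_0 ≅ Z^5, C_1 ≅ Z^10, C_2 ≅ Z^5.

The boundary map ∂_1: C_1 → C_0 maps an edge to its endpoints' difference, ∂[p,q] = q − p. For instance
  ∂[2,5] = [5] − [2].
This gives a 5×10 integer matrix of rank 4; reducing to Smith normal form yields diagonal entries (1,1,1,1).

∂_2: C_2 → C_1 sends each 2-simplex [p,q,r] to [q,r] − [p,r] + [p,q]. For instance
  ∂[2,3,5] = [3,5] − [2,5] + [2,3],
  ∂[2,3,4] = [3,4] − [2,4] + [2,3].
The resulting 10×5 matrix has rank 5, and its Smith normal form has invariant factors (1,1,1,1,1).

Now H_k = ker ∂_k / im ∂_{k+1}, so:

  H_0: rank C_0 − rank ∂_1 = 5 − 4 = 1, and the invariant factors of ∂_1 are all 1, so H_0 = Z.
  H_1: rank ker ∂_1 − rank ∂_2 = (10 − 4) − 5 = 1, and the invariant factors of ∂_2 are all 1, so H_1 = Z.
  H_2: rank ker ∂_2 − rank ∂_3 = (5 − 5) − 0 = 0, and there is no ∂_3, so H_2 = 0.

As a check, the Euler characteristic is 5 − 10 + 5 = 0, which agrees with 1 − 1 + 0 = 0.

H_0 = Z,  H_1 = Z,  H_2 = 0.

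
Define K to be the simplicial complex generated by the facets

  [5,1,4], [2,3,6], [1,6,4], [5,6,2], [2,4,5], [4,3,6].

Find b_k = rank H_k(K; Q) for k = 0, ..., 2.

b_0 = 1, b_1 = 1, b_2 = 0.

Order the vertices as 1 < 2 < 3 < 4 < 5 < 6. Listing each simplex with vertices in this order, K has dimension 2 with simplices:

  0-simplices (6): [1], [2], [3], [4], [5], [6]
  1-simplices (12): [1,4], [1,5], [1,6], [2,3], [2,4], [2,5], [2,6], [3,4], [3,6], [4,5], [4,6], [5,6]
  2-simplices (6): [1,4,5], [1,4,6], [2,3,6], [2,4,5], [2,5,6], [3,4,6]

so the chain groups are C_0 ≅ Z^6, C_1 ≅ Z^12, C_2 ≅ Z^6.

∂_1: C_1 → C_0 is given by ∂[p,q] = [q] − [p]. For instance
  ∂[4,6] = [6] − [4].
The 6×12 boundary matrix has rank 5 and Smith normal form diag(1,1,1,1,1).

The boundary map ∂_2: C_2 → C_1 maps a triangle to the signed sum of its edges. For instance
  ∂[1,4,6] = [4,6] − [1,6] + [1,4],
  ∂[2,3,6] = [3,6] − [2,6] + [2,3].
The 12×6 boundary matrix has rank 6 and Smith normal form diag(1,1,1,1,1,1).

Reading off H_k = ker ∂_k / im ∂_{k+1}:

  H_0: rank C_0 − rank ∂_1 = 6 − 5 = 1, and the invariant factors of ∂_1 are all 1, so H_0 ≅ Z.
  H_1: rank ker ∂_1 − rank ∂_2 = (12 − 5) − 6 = 1, and the invariant factors of ∂_2 are all 1, so H_1 ≅ Z.
  H_2: rank ker ∂_2 − rank ∂_3 = (6 − 6) − 0 = 0, and there is no ∂_3, so H_2 ≅ 0.

As a check, the Euler characteristic is 6 − 12 + 6 = 0, which agrees with 1 − 1 + 0 = 0.

Hence the Betti numbers are b_0 = 1, b_1 = 1, b_2 = 0.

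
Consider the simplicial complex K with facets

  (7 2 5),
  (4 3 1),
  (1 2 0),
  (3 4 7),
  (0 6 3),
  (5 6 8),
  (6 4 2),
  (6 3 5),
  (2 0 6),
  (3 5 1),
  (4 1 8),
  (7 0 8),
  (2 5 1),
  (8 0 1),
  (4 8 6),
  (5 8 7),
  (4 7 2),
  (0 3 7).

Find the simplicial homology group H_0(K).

H_0 ≅ Z.

Take the total order 0 < 1 < 2 < 3 < 4 < 5 < 6 < 7 < 8 on the vertex set. Then K (dimension 2) consists of the simplices:

  0-simplices (9): [0], [1], [2], [3], [4], [5], [6], [7], [8]
  1-simplices (27): (27 of them)
  2-simplices (18): [0,1,2], [0,1,8], [0,2,6], [0,3,6], [0,3,7], [0,7,8], [1,2,5], [1,3,4], [1,3,5], [1,4,8], [2,4,6], [2,4,7], [2,5,7], [3,4,7], [3,5,6], [4,6,8], [5,6,8], [5,7,8]

giving chain groups C_0 ≅ Z^9, C_1 ≅ Z^27, C_2 ≅ Z^18.

∂_1: C_1 → C_0 maps an edge to its endpoints' difference, ∂[p,q] = q − p. For instance
  ∂[0,2] = [2] − [0].
The 9×27 boundary matrix has rank 8 and Smith normal form diag(1,1,1,1,1,1,1,1).

Boundary ∂_2: C_2 → C_1 maps a triangle to the signed sum of its edges. For instance
  ∂[0,7,8] = [7,8] − [0,8] + [0,7],
  ∂[0,3,6] = [3,6] − [0,6] + [0,3].
This gives a 27×18 integer matrix of rank 17; reducing to Smith normal form yields diagonal entries (1,1,1,1,1,1,1,1,1,1,1,1,1,1,1,1,1).

Computing H_k = (kernel of ∂_k) / (image of ∂_{k+1}):

  H_0: rank C_0 − rank ∂_1 = 9 − 8 = 1, and the invariant factors of ∂_1 are all 1, so H_0 = Z.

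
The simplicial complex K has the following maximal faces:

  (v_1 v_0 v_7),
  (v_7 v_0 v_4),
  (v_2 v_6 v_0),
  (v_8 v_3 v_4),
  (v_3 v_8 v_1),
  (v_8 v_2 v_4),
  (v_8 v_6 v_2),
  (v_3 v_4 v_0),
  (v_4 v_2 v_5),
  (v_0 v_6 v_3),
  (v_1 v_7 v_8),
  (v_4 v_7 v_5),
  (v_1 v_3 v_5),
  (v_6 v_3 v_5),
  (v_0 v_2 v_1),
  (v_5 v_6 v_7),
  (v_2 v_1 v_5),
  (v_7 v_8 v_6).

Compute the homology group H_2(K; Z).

H_2 ≅ Z.

Fix the vertex order v_0 < v_1 < v_2 < v_3 < v_4 < v_5 < v_6 < v_7 < v_8 and write every simplex with vertices in increasing order. Then dim K = 2 and the simplices of K are:

  0-simplices (9): [v_0], [v_1], [v_2], [v_3], [v_4], [v_5], [v_6], [v_7], [v_8]
  1-simplices (27): (27 of them)
  2-simplices (18): (18 of them)

so the chain groups are C_0 ≅ Z^9, C_1 ≅ Z^27, C_2 ≅ Z^18.

∂_1: C_1 → C_0 is given by ∂[p,q] = [q] − [p].
As a 9×27 matrix over Z this has rank 8, with invariant factors (1,1,1,1,1,1,1,1).

∂_2: C_2 → C_1 maps a triangle to the signed sum of its edges. For instance
  ∂[v_0,v_3,v_4] = [v_3,v_4] − [v_0,v_4] + [v_0,v_3],
  ∂[v_1,v_7,v_8] = [v_7,v_8] − [v_1,v_8] + [v_1,v_7].
The resulting 27×18 matrix has rank 17, and its Smith normal form has invariant factors (1,1,1,1,1,1,1,1,1,1,1,1,1,1,1,1,1).

Reading off H_k = ker ∂_k / im ∂_{k+1}:

  H_2: rank ker ∂_2 − rank ∂_3 = (18 − 17) − 0 = 1, and there is no ∂_3, so H_2 = Z.

(K is a triangulation of the torus T^2.)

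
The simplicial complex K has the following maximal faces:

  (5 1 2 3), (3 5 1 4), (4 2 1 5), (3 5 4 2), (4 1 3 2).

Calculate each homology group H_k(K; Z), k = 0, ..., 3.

Order the vertices as 1 < 2 < 3 < 4 < 5. Listing each simplex with vertices in this order, K has dimension 3 with simplices:

  0-simplices (5): [1], [2], [3], [4], [5]
  1-simplices (10): [1,2], [1,3], [1,4], [1,5], [2,3], [2,4], [2,5], [3,4], [3,5], [4,5]
  2-simplices (10): [1,2,3], [1,2,4], [1,2,5], [1,3,4], [1,3,5], [1,4,5], [2,3,4], [2,3,5], [2,4,5], [3,4,5]
  3-simplices (5): [1,2,3,4], [1,2,3,5], [1,2,4,5], [1,3,4,5], [2,3,4,5]

Hence C_0 ≅ Z^5, C_1 ≅ Z^10, C_2 ≅ Z^10, C_3 ≅ Z^5.

The boundary map ∂_1: C_1 → C_0 maps an edge to its endpoints' difference, ∂[p,q] = q − p. For instance
  ∂[1,2] = [2] − [1].
The 5×10 boundary matrix has rank 4 and Smith normal form diag(1,1,1,1).

The boundary map ∂_2: C_2 → C_1 acts by ∂[p,q,r] = [q,r] − [p,r] + [p,q]. For instance
  ∂[1,2,5] = [2,5] − [1,5] + [1,2],
  ∂[1,2,3] = [2,3] − [1,3] + [1,2].
The resulting 10×10 matrix has rank 6, and its Smith normal form has invariant factors (1,1,1,1,1,1).

Boundary ∂_3: C_3 → C_2 sends each 3-simplex σ to the alternating sum Σ_i (−1)^i (σ with its i-th vertex removed). For instance
  ∂[1,2,3,4] = [2,3,4] − [1,3,4] + [1,2,4] − [1,2,3],
  ∂[1,2,3,5] = [2,3,5] − [1,3,5] + [1,2,5] − [1,2,3].
As a 10×5 matrix over Z this has rank 4, with invariant factors (1,1,1,1).

From H_k ≅ ker(∂_k) / im(∂_{k+1}) we obtain:

  H_0: rank C_0 − rank ∂_1 = 5 − 4 = 1, and the invariant factors of ∂_1 are all 1, so H_0 ≅ Z.
  H_1: rank ker ∂_1 − rank ∂_2 = (10 − 4) − 6 = 0, and the invariant factors of ∂_2 are all 1, so H_1 ≅ 0.
  H_2: rank ker ∂_2 − rank ∂_3 = (10 − 6) − 4 = 0, and the invariant factors of ∂_3 are all 1, so H_2 ≅ 0.
  H_3: rank ker ∂_3 − rank ∂_4 = (5 − 4) − 0 = 1, and there is no ∂_4, so H_3 ≅ Z.

As a check, the Euler characteristic is 5 − 10 + 10 − 5 = 0, which agrees with 1 − 0 + 0 − 1 = 0.
(K is a triangulation of the 3-sphere S^3.)

H_0 ≅ Z,  H_1 = 0,  H_2 = 0,  H_3 ≅ Z.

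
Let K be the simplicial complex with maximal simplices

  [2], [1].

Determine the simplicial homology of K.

K has 2 vertices.
rank ∂_0 = 0, rank ∂_1 = 0 ⇒ b_0 = 2 − 0 − 0 = 2. So H_0 ≅ Z^2.

H_0 ≅ Z^2.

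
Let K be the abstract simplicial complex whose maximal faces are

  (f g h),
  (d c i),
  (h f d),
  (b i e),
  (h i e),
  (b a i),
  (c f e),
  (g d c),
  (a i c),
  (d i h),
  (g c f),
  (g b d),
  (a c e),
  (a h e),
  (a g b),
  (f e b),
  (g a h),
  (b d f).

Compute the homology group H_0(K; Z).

Order the vertices as a < b < c < d < e < f < g < h < i. Listing each simplex with vertices in this order, K has dimension 2 with simplices:

  0-simplices (9): a, b, c, d, e, f, g, h, i
  1-simplices (27): ab, ac, ae, ag, ah, ai, bd, be, bf, bg, bi, cd, ce, cf, cg, ci, df, dg, dh, di, ef, eh, ei, fg, fh, gh, hi
  2-simplices (18): abg, abi, ace, aci, aeh, agh, bdf, bdg, bef, bei, cdg, cdi, cef, cfg, dfh, dhi, ehi, fgh

so the chain groups are C_0 ≅ Z^9, C_1 ≅ Z^27, C_2 ≅ Z^18.

The boundary map ∂_1: C_1 → C_0 sends each edge [p,q] (with p < q) to q − p. For instance
  ∂cd = d − c.
The 9×27 boundary matrix has rank 8 and Smith normal form diag(1,1,1,1,1,1,1,1).

∂_2: C_2 → C_1 maps a triangle to the signed sum of its edges. For instance
  ∂aci = ci − ai + ac,
  ∂fgh = gh − fh + fg.
The 27×18 boundary matrix has rank 18 and Smith normal form diag(1,1,1,1,1,1,1,1,1,1,1,1,1,1,1,1,1,2).

From H_k ≅ ker(∂_k) / im(∂_{k+1}) we obtain:

  H_0: rank C_0 − rank ∂_1 = 9 − 8 = 1, and the invariant factors of ∂_1 are all 1, so H_0 ≅ Z.

(K is a triangulation of the Klein bottle.)

H_0 = Z.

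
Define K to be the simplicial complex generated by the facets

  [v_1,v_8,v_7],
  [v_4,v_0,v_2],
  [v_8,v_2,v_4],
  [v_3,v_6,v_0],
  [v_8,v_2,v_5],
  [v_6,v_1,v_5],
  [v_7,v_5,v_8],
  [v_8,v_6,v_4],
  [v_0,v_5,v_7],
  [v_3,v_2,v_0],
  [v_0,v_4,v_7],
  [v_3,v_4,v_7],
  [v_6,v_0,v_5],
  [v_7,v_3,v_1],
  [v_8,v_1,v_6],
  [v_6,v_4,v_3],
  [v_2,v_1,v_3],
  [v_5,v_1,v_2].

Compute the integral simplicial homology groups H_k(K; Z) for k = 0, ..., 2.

H_0 ≅ Z,  H_1 ≅ Z ⊕ Z/2,  H_2 = 0.

Take the total order v_0 < v_1 < v_2 < v_3 < v_4 < v_5 < v_6 < v_7 < v_8 on the vertex set. Then K (dimension 2) consists of the simplices:

  0-simplices (9): [v_0], [v_1], [v_2], [v_3], [v_4], [v_5], [v_6], [v_7], [v_8]
  1-simplices (27): (27 of them)
  2-simplices (18): (18 of them)

giving chain groups C_0 ≅ Z^9, C_1 ≅ Z^27, C_2 ≅ Z^18.

∂_1: C_1 → C_0 maps an edge to its endpoints' difference, ∂[p,q] = q − p. For instance
  ∂[v_2,v_4] = [v_4] − [v_2].
The 9×27 boundary matrix has rank 8 and Smith normal form diag(1,1,1,1,1,1,1,1).

The boundary map ∂_2: C_2 → C_1 sends each 2-simplex [p,q,r] to [q,r] − [p,r] + [p,q]. For instance
  ∂[v_0,v_4,v_7] = [v_4,v_7] − [v_0,v_7] + [v_0,v_4],
  ∂[v_0,v_2,v_3] = [v_2,v_3] − [v_0,v_3] + [v_0,v_2].
This gives a 27×18 integer matrix of rank 18; reducing to Smith normal form yields diagonal entries (1,1,1,1,1,1,1,1,1,1,1,1,1,1,1,1,1,2).

Reading off H_k = ker ∂_k / im ∂_{k+1}:

  H_0: rank C_0 − rank ∂_1 = 9 − 8 = 1, and the invariant factors of ∂_1 are all 1, so H_0 ≅ Z.
  H_1: rank ker ∂_1 − rank ∂_2 = (27 − 8) − 18 = 1, and ∂_2 has invariant factor 2 > 1, so H_1 ≅ Z ⊕ Z/2.
  H_2: rank ker ∂_2 − rank ∂_3 = (18 − 18) − 0 = 0, and there is no ∂_3, so H_2 ≅ 0.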